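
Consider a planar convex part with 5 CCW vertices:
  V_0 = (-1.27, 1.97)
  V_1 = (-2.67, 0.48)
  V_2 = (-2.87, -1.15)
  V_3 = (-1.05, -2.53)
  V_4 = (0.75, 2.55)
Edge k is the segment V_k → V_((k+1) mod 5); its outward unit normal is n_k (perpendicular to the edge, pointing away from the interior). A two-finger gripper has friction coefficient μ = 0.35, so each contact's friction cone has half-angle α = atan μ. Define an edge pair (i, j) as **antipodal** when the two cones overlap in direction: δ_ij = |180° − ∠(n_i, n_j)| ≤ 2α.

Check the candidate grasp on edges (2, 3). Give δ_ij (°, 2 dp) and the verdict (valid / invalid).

δ = 72.34°, invalid

α = atan 0.35 = 19.29°;  2α = 38.58°
edge 2: e_2 = (+1.82, -1.38);  n_2 = (-0.6042, -0.7968)
edge 3: e_3 = (+1.80, +5.08);  n_3 = (+0.9426, -0.3340)
∠(n_2, n_3) = 107.66°
δ = |180° − 107.66°| = 72.34°
72.34° > 2α = 38.58°  →  invalid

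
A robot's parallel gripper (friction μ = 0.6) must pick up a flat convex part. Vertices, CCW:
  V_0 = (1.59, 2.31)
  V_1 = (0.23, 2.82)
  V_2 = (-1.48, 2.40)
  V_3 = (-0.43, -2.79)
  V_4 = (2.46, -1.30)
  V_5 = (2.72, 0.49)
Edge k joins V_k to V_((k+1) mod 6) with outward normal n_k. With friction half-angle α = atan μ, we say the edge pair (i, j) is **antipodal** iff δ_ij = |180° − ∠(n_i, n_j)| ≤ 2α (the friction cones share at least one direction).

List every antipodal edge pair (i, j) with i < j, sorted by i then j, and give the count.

α = atan 0.6 = 30.96°;  2α = 61.93°
n_0 = (+0.3511, +0.9363)
n_1 = (-0.2385, +0.9711)
n_2 = (-0.9801, -0.1983)
n_3 = (+0.4583, -0.8888)
n_4 = (+0.9896, -0.1437)
n_5 = (+0.8496, +0.5275)
  (0,1): δ = 145.64°  ·
  (0,2): δ = 58.01°  ✓
  (0,3): δ = 47.83°  ✓
  (0,4): δ = 102.29°  ·
  (0,5): δ = 142.39°  ·
  (1,2): δ = 92.36°  ·
  (1,3): δ = 13.47°  ✓
  (1,4): δ = 67.94°  ·
  (1,5): δ = 108.04°  ·
  (2,3): δ = 74.16°  ·
  (2,4): δ = 19.70°  ✓
  (2,5): δ = 20.40°  ✓
  (3,4): δ = 125.54°  ·
  (3,5): δ = 85.44°  ·
  (4,5): δ = 139.90°  ·
antipodal pairs: 5

count = 5; pairs: (0,2), (0,3), (1,3), (2,4), (2,5)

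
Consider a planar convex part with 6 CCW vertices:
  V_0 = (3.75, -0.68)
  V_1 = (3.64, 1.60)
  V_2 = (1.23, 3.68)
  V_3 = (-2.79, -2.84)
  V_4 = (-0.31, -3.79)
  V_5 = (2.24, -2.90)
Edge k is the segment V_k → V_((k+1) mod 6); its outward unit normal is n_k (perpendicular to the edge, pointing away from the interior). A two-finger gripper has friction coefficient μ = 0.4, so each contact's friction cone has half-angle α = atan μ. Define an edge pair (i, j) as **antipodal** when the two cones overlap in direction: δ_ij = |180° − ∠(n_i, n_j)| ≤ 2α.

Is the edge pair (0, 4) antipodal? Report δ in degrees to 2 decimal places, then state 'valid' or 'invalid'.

δ = 106.48°, invalid

α = atan 0.4 = 21.80°;  2α = 43.60°
edge 0: e_0 = (-0.11, +2.28);  n_0 = (+0.9988, +0.0482)
edge 4: e_4 = (+2.55, +0.89);  n_4 = (+0.3295, -0.9441)
∠(n_0, n_4) = 73.52°
δ = |180° − 73.52°| = 106.48°
106.48° > 2α = 43.60°  →  invalid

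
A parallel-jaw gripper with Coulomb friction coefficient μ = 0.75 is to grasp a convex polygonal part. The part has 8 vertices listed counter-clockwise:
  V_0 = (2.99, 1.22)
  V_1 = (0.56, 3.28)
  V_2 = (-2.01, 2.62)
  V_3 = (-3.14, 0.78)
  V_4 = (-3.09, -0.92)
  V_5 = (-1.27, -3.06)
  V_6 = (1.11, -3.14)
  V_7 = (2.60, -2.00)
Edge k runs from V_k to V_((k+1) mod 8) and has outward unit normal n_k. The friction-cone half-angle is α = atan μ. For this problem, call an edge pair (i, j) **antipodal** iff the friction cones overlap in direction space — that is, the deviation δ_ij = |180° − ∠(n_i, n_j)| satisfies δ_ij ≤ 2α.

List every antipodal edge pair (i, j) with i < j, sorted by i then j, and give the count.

α = atan 0.75 = 36.87°;  2α = 73.74°
n_0 = (+0.6466, +0.7628)
n_1 = (-0.2487, +0.9686)
n_2 = (-0.8521, +0.5233)
n_3 = (-0.9996, -0.0294)
n_4 = (-0.7618, -0.6479)
n_5 = (-0.0336, -0.9994)
n_6 = (+0.6076, -0.7942)
n_7 = (+0.9927, -0.1202)
  (0,1): δ = 125.31°  ·
  (0,2): δ = 81.27°  ·
  (0,3): δ = 48.03°  ✓
  (0,4): δ = 9.33°  ✓
  (0,5): δ = 38.36°  ✓
  (0,6): δ = 77.71°  ·
  (0,7): δ = 123.38°  ·
  (1,2): δ = 135.96°  ·
  (1,3): δ = 102.72°  ·
  (1,4): δ = 64.02°  ✓
  (1,5): δ = 16.33°  ✓
  (1,6): δ = 23.02°  ✓
  (1,7): δ = 68.69°  ✓
  (2,3): δ = 146.76°  ·
  (2,4): δ = 108.06°  ·
  (2,5): δ = 60.37°  ✓
  (2,6): δ = 21.03°  ✓
  (2,7): δ = 24.65°  ✓
  (3,4): δ = 141.30°  ·
  (3,5): δ = 93.61°  ·
  (3,6): δ = 54.27°  ✓
  (3,7): δ = 8.59°  ✓
  (4,5): δ = 132.31°  ·
  (4,6): δ = 92.96°  ·
  (4,7): δ = 47.29°  ✓
  (5,6): δ = 140.66°  ·
  (5,7): δ = 94.98°  ·
  (6,7): δ = 134.33°  ·
antipodal pairs: 13

count = 13; pairs: (0,3), (0,4), (0,5), (1,4), (1,5), (1,6), (1,7), (2,5), (2,6), (2,7), (3,6), (3,7), (4,7)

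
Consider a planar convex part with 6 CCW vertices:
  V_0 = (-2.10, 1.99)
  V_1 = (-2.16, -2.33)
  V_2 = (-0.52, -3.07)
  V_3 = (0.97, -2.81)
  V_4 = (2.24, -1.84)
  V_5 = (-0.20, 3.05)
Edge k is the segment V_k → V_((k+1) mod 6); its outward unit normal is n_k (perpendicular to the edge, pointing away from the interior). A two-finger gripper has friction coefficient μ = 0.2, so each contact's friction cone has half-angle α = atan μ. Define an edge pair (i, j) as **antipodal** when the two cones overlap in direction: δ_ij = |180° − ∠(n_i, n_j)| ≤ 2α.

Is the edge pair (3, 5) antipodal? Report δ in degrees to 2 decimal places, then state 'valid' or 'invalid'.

α = atan 0.2 = 11.31°;  2α = 22.62°
edge 3: e_3 = (+1.27, +0.97);  n_3 = (+0.6070, -0.7947)
edge 5: e_5 = (-1.90, -1.06);  n_5 = (-0.4872, +0.8733)
∠(n_3, n_5) = 171.79°
δ = |180° − 171.79°| = 8.21°
8.21° ≤ 2α = 22.62°  →  valid

δ = 8.21°, valid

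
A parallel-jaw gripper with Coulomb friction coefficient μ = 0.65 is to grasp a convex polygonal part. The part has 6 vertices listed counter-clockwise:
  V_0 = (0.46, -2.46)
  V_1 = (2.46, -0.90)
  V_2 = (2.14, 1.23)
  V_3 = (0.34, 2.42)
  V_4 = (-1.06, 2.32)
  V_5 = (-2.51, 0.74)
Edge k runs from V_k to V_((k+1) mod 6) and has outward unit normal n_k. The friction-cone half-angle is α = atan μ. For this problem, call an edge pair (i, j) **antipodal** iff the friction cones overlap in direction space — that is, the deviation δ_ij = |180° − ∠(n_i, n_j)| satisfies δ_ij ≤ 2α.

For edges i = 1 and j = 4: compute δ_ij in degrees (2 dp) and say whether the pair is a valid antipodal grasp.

α = atan 0.65 = 33.02°;  2α = 66.05°
edge 1: e_1 = (-0.32, +2.13);  n_1 = (+0.9889, +0.1486)
edge 4: e_4 = (-1.45, -1.58);  n_4 = (-0.7368, +0.6761)
∠(n_1, n_4) = 128.91°
δ = |180° − 128.91°| = 51.09°
51.09° ≤ 2α = 66.05°  →  valid

δ = 51.09°, valid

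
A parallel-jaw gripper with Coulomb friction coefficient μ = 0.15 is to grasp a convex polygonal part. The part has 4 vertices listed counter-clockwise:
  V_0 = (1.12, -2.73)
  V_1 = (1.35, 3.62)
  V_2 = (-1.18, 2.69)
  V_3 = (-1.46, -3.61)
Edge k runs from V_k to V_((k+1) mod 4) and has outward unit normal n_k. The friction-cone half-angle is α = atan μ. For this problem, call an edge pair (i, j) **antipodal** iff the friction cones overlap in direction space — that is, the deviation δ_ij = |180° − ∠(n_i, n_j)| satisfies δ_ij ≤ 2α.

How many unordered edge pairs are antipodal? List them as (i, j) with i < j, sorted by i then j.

count = 2; pairs: (0,2), (1,3)

α = atan 0.15 = 8.53°;  2α = 17.06°
n_0 = (+0.9993, -0.0362)
n_1 = (-0.3450, +0.9386)
n_2 = (-0.9990, +0.0444)
n_3 = (+0.3228, -0.9465)
  (0,1): δ = 67.74°  ·
  (0,2): δ = 0.47°  ✓
  (0,3): δ = 110.91°  ·
  (1,2): δ = 112.73°  ·
  (1,3): δ = 1.35°  ✓
  (2,3): δ = 68.62°  ·
antipodal pairs: 2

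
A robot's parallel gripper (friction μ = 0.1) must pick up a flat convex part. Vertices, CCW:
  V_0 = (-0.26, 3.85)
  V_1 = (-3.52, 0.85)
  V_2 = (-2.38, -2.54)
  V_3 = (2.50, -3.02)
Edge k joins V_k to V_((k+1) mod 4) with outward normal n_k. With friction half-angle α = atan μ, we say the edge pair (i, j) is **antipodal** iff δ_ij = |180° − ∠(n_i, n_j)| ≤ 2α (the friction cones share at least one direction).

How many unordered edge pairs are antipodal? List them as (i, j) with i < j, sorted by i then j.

α = atan 0.1 = 5.71°;  2α = 11.42°
n_0 = (-0.6772, +0.7358)
n_1 = (-0.9478, -0.3187)
n_2 = (-0.0979, -0.9952)
n_3 = (+0.9279, +0.3728)
  (0,1): δ = 114.03°  ·
  (0,2): δ = 48.24°  ·
  (0,3): δ = 69.27°  ·
  (1,2): δ = 114.20°  ·
  (1,3): δ = 3.30°  ✓
  (2,3): δ = 62.49°  ·
antipodal pairs: 1

count = 1; pairs: (1,3)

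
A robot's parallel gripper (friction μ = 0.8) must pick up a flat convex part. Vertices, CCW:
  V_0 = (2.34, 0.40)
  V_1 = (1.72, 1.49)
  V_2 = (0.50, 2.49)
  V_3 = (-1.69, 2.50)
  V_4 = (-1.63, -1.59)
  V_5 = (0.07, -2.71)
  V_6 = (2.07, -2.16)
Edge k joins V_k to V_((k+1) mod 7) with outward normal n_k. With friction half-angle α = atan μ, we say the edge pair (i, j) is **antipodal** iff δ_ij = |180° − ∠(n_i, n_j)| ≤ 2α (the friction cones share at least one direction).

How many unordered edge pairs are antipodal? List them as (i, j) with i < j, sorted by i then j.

α = atan 0.8 = 38.66°;  2α = 77.32°
n_0 = (+0.8692, +0.4944)
n_1 = (+0.6339, +0.7734)
n_2 = (+0.0046, +1.0000)
n_3 = (-0.9999, -0.0147)
n_4 = (-0.5502, -0.8351)
n_5 = (+0.2652, -0.9642)
n_6 = (+0.9945, -0.1049)
  (0,1): δ = 158.97°  ·
  (0,2): δ = 119.89°  ·
  (0,3): δ = 28.79°  ✓
  (0,4): δ = 26.99°  ✓
  (0,5): δ = 75.74°  ✓
  (0,6): δ = 144.35°  ·
  (1,2): δ = 140.92°  ·
  (1,3): δ = 49.82°  ✓
  (1,4): δ = 5.96°  ✓
  (1,5): δ = 54.72°  ✓
  (1,6): δ = 123.32°  ·
  (2,3): δ = 88.90°  ·
  (2,4): δ = 33.12°  ✓
  (2,5): δ = 15.64°  ✓
  (2,6): δ = 84.24°  ·
  (3,4): δ = 124.22°  ·
  (3,5): δ = 75.46°  ✓
  (3,6): δ = 6.86°  ✓
  (4,5): δ = 131.25°  ·
  (4,6): δ = 62.64°  ✓
  (5,6): δ = 111.40°  ·
antipodal pairs: 11

count = 11; pairs: (0,3), (0,4), (0,5), (1,3), (1,4), (1,5), (2,4), (2,5), (3,5), (3,6), (4,6)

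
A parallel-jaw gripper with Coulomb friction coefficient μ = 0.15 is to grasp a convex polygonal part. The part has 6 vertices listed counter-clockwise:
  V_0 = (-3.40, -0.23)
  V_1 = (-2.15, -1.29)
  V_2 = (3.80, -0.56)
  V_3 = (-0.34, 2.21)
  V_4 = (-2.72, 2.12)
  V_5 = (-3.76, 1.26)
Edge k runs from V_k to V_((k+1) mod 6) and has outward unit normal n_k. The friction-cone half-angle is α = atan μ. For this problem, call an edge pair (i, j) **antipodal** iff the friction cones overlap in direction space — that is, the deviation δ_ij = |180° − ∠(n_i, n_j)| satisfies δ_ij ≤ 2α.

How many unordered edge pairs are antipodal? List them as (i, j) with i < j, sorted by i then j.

α = atan 0.15 = 8.53°;  2α = 17.06°
n_0 = (-0.6468, -0.7627)
n_1 = (+0.1218, -0.9926)
n_2 = (+0.5561, +0.8311)
n_3 = (-0.0378, +0.9993)
n_4 = (-0.6373, +0.7706)
n_5 = (-0.9720, -0.2349)
  (0,1): δ = 132.71°  ·
  (0,2): δ = 6.51°  ✓
  (0,3): δ = 42.46°  ·
  (0,4): δ = 79.89°  ·
  (0,5): δ = 143.88°  ·
  (1,2): δ = 40.78°  ·
  (1,3): δ = 4.83°  ✓
  (1,4): δ = 32.59°  ·
  (1,5): δ = 96.59°  ·
  (2,3): δ = 144.05°  ·
  (2,4): δ = 106.63°  ·
  (2,5): δ = 42.63°  ·
  (3,4): δ = 142.58°  ·
  (3,5): δ = 78.58°  ·
  (4,5): δ = 116.01°  ·
antipodal pairs: 2

count = 2; pairs: (0,2), (1,3)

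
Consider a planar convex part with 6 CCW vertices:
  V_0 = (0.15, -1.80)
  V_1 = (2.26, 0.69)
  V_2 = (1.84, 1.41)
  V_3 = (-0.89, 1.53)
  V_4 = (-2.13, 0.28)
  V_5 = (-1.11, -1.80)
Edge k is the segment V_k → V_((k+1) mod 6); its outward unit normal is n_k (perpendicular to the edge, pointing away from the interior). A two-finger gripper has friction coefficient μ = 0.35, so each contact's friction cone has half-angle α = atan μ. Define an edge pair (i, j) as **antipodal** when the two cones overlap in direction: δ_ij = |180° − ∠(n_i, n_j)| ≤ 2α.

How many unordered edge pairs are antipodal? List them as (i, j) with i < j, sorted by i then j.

α = atan 0.35 = 19.29°;  2α = 38.58°
n_0 = (+0.7629, -0.6465)
n_1 = (+0.8638, +0.5039)
n_2 = (+0.0439, +0.9990)
n_3 = (-0.7099, +0.7043)
n_4 = (-0.8979, -0.4403)
n_5 = (+0.0000, -1.0000)
  (0,1): δ = 109.47°  ·
  (0,2): δ = 52.24°  ·
  (0,3): δ = 4.49°  ✓
  (0,4): δ = 66.40°  ·
  (0,5): δ = 130.28°  ·
  (1,2): δ = 122.77°  ·
  (1,3): δ = 75.03°  ·
  (1,4): δ = 4.13°  ✓
  (1,5): δ = 59.74°  ·
  (2,3): δ = 132.25°  ·
  (2,4): δ = 61.36°  ·
  (2,5): δ = 2.52°  ✓
  (3,4): δ = 109.11°  ·
  (3,5): δ = 45.23°  ·
  (4,5): δ = 116.12°  ·
antipodal pairs: 3

count = 3; pairs: (0,3), (1,4), (2,5)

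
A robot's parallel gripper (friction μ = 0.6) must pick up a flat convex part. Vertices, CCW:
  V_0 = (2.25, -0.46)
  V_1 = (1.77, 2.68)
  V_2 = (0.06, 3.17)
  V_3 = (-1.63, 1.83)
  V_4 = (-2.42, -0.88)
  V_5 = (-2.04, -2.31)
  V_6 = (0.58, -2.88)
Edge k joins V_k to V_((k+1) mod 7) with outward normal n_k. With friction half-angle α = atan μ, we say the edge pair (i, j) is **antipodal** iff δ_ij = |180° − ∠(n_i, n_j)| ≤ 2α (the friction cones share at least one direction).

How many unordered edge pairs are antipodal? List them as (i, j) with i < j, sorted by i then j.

α = atan 0.6 = 30.96°;  2α = 61.93°
n_0 = (+0.9885, +0.1511)
n_1 = (+0.2755, +0.9613)
n_2 = (-0.6213, +0.7836)
n_3 = (-0.9600, +0.2799)
n_4 = (-0.9665, -0.2568)
n_5 = (-0.2126, -0.9771)
n_6 = (+0.8230, -0.5680)
  (0,1): δ = 114.68°  ·
  (0,2): δ = 60.28°  ✓
  (0,3): δ = 24.94°  ✓
  (0,4): δ = 6.19°  ✓
  (0,5): δ = 69.03°  ·
  (0,6): δ = 136.70°  ·
  (1,2): δ = 125.60°  ·
  (1,3): δ = 90.26°  ·
  (1,4): δ = 59.13°  ✓
  (1,5): δ = 3.72°  ✓
  (1,6): δ = 71.38°  ·
  (2,3): δ = 144.66°  ·
  (2,4): δ = 113.53°  ·
  (2,5): δ = 50.68°  ✓
  (2,6): δ = 16.98°  ✓
  (3,4): δ = 148.87°  ·
  (3,5): δ = 86.02°  ·
  (3,6): δ = 18.36°  ✓
  (4,5): δ = 117.16°  ·
  (4,6): δ = 49.49°  ✓
  (5,6): δ = 112.34°  ·
antipodal pairs: 9

count = 9; pairs: (0,2), (0,3), (0,4), (1,4), (1,5), (2,5), (2,6), (3,6), (4,6)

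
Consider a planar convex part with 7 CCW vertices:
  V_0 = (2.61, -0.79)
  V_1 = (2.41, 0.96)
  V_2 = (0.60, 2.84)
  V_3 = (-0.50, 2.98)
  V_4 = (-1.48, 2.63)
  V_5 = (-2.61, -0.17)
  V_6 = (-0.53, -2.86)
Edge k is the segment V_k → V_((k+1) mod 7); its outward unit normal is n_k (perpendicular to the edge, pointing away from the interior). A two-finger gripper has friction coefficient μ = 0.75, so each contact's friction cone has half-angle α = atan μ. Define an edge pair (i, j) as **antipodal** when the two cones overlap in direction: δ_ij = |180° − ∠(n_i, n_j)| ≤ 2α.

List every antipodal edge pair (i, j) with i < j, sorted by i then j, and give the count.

count = 9; pairs: (0,4), (0,5), (1,4), (1,5), (2,5), (2,6), (3,5), (3,6), (4,6)

α = atan 0.75 = 36.87°;  2α = 73.74°
n_0 = (+0.9935, +0.1135)
n_1 = (+0.7204, +0.6936)
n_2 = (+0.1263, +0.9920)
n_3 = (-0.3363, +0.9417)
n_4 = (-0.9273, +0.3742)
n_5 = (-0.7911, -0.6117)
n_6 = (+0.5504, -0.8349)
  (0,1): δ = 142.61°  ·
  (0,2): δ = 103.77°  ·
  (0,3): δ = 76.87°  ·
  (0,4): δ = 28.50°  ✓
  (0,5): δ = 31.19°  ✓
  (0,6): δ = 116.87°  ·
  (1,2): δ = 141.17°  ·
  (1,3): δ = 114.26°  ·
  (1,4): δ = 65.89°  ✓
  (1,5): δ = 6.20°  ✓
  (1,6): δ = 79.48°  ·
  (2,3): δ = 153.09°  ·
  (2,4): δ = 104.72°  ·
  (2,5): δ = 45.03°  ✓
  (2,6): δ = 40.65°  ✓
  (3,4): δ = 131.63°  ·
  (3,5): δ = 71.94°  ✓
  (3,6): δ = 13.74°  ✓
  (4,5): δ = 120.31°  ·
  (4,6): δ = 34.63°  ✓
  (5,6): δ = 94.32°  ·
antipodal pairs: 9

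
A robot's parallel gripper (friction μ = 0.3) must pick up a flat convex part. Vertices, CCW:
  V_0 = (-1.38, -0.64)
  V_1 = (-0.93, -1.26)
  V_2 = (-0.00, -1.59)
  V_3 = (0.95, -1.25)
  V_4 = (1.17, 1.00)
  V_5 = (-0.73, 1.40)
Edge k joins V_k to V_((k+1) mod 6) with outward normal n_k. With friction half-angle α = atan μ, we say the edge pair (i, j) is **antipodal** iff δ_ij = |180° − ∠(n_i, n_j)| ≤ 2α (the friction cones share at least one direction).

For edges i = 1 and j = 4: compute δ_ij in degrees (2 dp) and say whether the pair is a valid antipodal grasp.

δ = 7.65°, valid

α = atan 0.3 = 16.70°;  2α = 33.40°
edge 1: e_1 = (+0.93, -0.33);  n_1 = (-0.3344, -0.9424)
edge 4: e_4 = (-1.90, +0.40);  n_4 = (+0.2060, +0.9785)
∠(n_1, n_4) = 172.35°
δ = |180° − 172.35°| = 7.65°
7.65° ≤ 2α = 33.40°  →  valid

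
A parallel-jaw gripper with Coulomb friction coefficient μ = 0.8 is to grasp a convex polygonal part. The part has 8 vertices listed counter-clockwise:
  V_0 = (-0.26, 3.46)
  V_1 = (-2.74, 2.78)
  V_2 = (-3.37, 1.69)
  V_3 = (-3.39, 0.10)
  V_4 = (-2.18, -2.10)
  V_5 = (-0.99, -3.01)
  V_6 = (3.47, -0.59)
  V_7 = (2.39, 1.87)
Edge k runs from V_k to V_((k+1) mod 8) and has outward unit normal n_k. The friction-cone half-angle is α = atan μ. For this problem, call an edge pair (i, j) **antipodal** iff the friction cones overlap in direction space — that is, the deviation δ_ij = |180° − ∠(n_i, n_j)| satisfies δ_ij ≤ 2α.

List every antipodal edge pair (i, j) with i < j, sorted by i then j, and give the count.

α = atan 0.8 = 38.66°;  2α = 77.32°
n_0 = (-0.2644, +0.9644)
n_1 = (-0.8658, +0.5004)
n_2 = (-0.9999, +0.0126)
n_3 = (-0.8762, -0.4819)
n_4 = (-0.6075, -0.7944)
n_5 = (+0.4769, -0.8789)
n_6 = (+0.9156, +0.4020)
n_7 = (+0.5145, +0.8575)
  (0,1): δ = 135.36°  ·
  (0,2): δ = 106.05°  ·
  (0,3): δ = 76.52°  ✓
  (0,4): δ = 52.74°  ✓
  (0,5): δ = 13.15°  ✓
  (0,6): δ = 98.37°  ·
  (0,7): δ = 133.70°  ·
  (1,2): δ = 150.69°  ·
  (1,3): δ = 121.16°  ·
  (1,4): δ = 97.38°  ·
  (1,5): δ = 31.49°  ✓
  (1,6): δ = 53.73°  ✓
  (1,7): δ = 89.06°  ·
  (2,3): δ = 150.47°  ·
  (2,4): δ = 126.68°  ·
  (2,5): δ = 60.80°  ✓
  (2,6): δ = 24.42°  ✓
  (2,7): δ = 59.76°  ✓
  (3,4): δ = 156.22°  ·
  (3,5): δ = 90.33°  ·
  (3,6): δ = 5.11°  ✓
  (3,7): δ = 30.23°  ✓
  (4,5): δ = 114.11°  ·
  (4,6): δ = 28.89°  ✓
  (4,7): δ = 6.44°  ✓
  (5,6): δ = 94.78°  ·
  (5,7): δ = 59.45°  ✓
  (6,7): δ = 144.67°  ·
antipodal pairs: 13

count = 13; pairs: (0,3), (0,4), (0,5), (1,5), (1,6), (2,5), (2,6), (2,7), (3,6), (3,7), (4,6), (4,7), (5,7)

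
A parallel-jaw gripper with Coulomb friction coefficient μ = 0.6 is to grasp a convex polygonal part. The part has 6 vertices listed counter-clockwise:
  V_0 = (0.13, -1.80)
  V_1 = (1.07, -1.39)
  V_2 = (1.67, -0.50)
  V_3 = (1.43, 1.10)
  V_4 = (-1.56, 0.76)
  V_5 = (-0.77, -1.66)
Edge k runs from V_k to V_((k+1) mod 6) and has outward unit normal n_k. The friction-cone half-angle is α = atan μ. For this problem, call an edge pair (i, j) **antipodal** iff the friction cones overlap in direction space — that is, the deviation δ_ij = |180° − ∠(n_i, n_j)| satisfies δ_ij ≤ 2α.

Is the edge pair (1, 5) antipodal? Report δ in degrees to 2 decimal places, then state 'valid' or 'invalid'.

α = atan 0.6 = 30.96°;  2α = 61.93°
edge 1: e_1 = (+0.60, +0.89);  n_1 = (+0.8292, -0.5590)
edge 5: e_5 = (+0.90, -0.14);  n_5 = (-0.1537, -0.9881)
∠(n_1, n_5) = 64.86°
δ = |180° − 64.86°| = 115.14°
115.14° > 2α = 61.93°  →  invalid

δ = 115.14°, invalid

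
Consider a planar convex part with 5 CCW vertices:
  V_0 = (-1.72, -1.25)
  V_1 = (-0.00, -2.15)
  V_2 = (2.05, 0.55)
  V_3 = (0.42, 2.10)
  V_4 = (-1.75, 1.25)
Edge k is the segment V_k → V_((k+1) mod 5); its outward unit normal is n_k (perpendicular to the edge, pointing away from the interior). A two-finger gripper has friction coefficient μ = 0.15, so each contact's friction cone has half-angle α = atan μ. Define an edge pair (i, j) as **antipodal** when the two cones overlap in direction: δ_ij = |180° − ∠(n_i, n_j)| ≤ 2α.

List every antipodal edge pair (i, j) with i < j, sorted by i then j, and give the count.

count = 1; pairs: (0,2)

α = atan 0.15 = 8.53°;  2α = 17.06°
n_0 = (-0.4636, -0.8860)
n_1 = (+0.7964, -0.6047)
n_2 = (+0.6891, +0.7247)
n_3 = (-0.3647, +0.9311)
n_4 = (-0.9999, -0.0120)
  (0,1): δ = 99.59°  ·
  (0,2): δ = 15.94°  ✓
  (0,3): δ = 49.01°  ·
  (0,4): δ = 118.31°  ·
  (1,2): δ = 96.35°  ·
  (1,3): δ = 31.40°  ·
  (1,4): δ = 37.90°  ·
  (2,3): δ = 115.05°  ·
  (2,4): δ = 45.75°  ·
  (3,4): δ = 110.70°  ·
antipodal pairs: 1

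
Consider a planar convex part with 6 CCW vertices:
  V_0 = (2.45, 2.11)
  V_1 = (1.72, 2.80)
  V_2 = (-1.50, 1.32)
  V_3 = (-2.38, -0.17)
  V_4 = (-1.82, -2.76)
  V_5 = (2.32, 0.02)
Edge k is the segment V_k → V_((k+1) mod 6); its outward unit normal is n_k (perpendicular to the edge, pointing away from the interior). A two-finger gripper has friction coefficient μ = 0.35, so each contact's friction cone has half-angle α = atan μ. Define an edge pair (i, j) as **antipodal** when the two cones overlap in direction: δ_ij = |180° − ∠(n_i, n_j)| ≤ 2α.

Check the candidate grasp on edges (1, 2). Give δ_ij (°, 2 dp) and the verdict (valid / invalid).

δ = 145.25°, invalid

α = atan 0.35 = 19.29°;  2α = 38.58°
edge 1: e_1 = (-3.22, -1.48);  n_1 = (-0.4176, +0.9086)
edge 2: e_2 = (-0.88, -1.49);  n_2 = (-0.8610, +0.5085)
∠(n_1, n_2) = 34.75°
δ = |180° − 34.75°| = 145.25°
145.25° > 2α = 38.58°  →  invalid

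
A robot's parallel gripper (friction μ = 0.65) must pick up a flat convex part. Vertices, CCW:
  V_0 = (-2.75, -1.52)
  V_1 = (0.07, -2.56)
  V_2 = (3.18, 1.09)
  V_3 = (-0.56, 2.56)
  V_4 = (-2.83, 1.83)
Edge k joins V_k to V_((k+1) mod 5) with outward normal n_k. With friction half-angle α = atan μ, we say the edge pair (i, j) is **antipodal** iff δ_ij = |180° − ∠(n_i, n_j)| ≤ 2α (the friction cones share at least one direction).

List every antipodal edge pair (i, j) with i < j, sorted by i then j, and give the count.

count = 4; pairs: (0,2), (0,3), (1,3), (1,4)

α = atan 0.65 = 33.02°;  2α = 66.05°
n_0 = (-0.3460, -0.9382)
n_1 = (+0.7612, -0.6486)
n_2 = (+0.3658, +0.9307)
n_3 = (-0.3061, +0.9520)
n_4 = (-0.9997, -0.0239)
  (0,1): δ = 110.19°  ·
  (0,2): δ = 1.21°  ✓
  (0,3): δ = 38.07°  ✓
  (0,4): δ = 111.61°  ·
  (1,2): δ = 71.02°  ·
  (1,3): δ = 31.74°  ✓
  (1,4): δ = 41.80°  ✓
  (2,3): δ = 140.72°  ·
  (2,4): δ = 67.17°  ·
  (3,4): δ = 106.46°  ·
antipodal pairs: 4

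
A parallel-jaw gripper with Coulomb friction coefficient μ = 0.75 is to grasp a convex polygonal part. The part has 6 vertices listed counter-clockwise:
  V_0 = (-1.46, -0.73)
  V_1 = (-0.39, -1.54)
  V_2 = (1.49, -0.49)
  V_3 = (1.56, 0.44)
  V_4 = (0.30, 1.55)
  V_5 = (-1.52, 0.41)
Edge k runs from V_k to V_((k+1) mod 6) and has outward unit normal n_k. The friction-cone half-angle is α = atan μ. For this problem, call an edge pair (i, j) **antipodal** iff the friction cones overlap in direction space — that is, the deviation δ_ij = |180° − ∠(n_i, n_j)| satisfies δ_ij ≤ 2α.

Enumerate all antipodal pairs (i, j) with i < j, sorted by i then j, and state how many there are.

count = 9; pairs: (0,2), (0,3), (0,4), (1,3), (1,4), (1,5), (2,4), (2,5), (3,5)

α = atan 0.75 = 36.87°;  2α = 73.74°
n_0 = (-0.6036, -0.7973)
n_1 = (+0.4876, -0.8731)
n_2 = (+0.9972, -0.0751)
n_3 = (+0.6610, +0.7504)
n_4 = (-0.5308, +0.8475)
n_5 = (-0.9986, -0.0526)
  (0,1): δ = 113.69°  ·
  (0,2): δ = 57.18°  ✓
  (0,3): δ = 4.25°  ✓
  (0,4): δ = 69.19°  ✓
  (0,5): δ = 130.14°  ·
  (1,2): δ = 123.49°  ·
  (1,3): δ = 70.56°  ✓
  (1,4): δ = 2.88°  ✓
  (1,5): δ = 63.83°  ✓
  (2,3): δ = 127.07°  ·
  (2,4): δ = 53.63°  ✓
  (2,5): δ = 7.32°  ✓
  (3,4): δ = 106.56°  ·
  (3,5): δ = 45.61°  ✓
  (4,5): δ = 119.05°  ·
antipodal pairs: 9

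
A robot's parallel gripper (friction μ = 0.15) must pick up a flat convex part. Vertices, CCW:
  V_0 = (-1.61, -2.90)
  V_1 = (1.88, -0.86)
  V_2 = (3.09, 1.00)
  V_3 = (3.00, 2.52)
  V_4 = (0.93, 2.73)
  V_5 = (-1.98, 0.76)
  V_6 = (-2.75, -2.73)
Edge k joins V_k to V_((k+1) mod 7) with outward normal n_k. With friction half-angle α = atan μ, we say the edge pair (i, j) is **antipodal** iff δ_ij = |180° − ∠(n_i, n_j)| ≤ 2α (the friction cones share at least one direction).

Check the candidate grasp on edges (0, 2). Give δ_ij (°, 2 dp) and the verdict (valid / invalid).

δ = 116.92°, invalid

α = atan 0.15 = 8.53°;  2α = 17.06°
edge 0: e_0 = (+3.49, +2.04);  n_0 = (+0.5046, -0.8633)
edge 2: e_2 = (-0.09, +1.52);  n_2 = (+0.9983, +0.0591)
∠(n_0, n_2) = 63.08°
δ = |180° − 63.08°| = 116.92°
116.92° > 2α = 17.06°  →  invalid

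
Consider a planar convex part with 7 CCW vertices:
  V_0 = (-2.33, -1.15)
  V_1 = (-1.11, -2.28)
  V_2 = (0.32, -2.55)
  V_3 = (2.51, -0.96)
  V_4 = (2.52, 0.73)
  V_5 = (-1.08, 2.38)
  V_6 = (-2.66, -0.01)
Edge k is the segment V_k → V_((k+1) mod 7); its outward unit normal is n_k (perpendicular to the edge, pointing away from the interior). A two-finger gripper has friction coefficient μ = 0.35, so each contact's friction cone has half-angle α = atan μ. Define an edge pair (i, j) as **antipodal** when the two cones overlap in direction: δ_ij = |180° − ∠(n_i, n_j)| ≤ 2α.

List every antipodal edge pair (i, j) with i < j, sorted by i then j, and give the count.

count = 5; pairs: (0,4), (1,4), (2,5), (3,5), (3,6)

α = atan 0.35 = 19.29°;  2α = 38.58°
n_0 = (-0.6795, -0.7336)
n_1 = (-0.1855, -0.9826)
n_2 = (+0.5875, -0.8092)
n_3 = (+1.0000, -0.0059)
n_4 = (+0.4167, +0.9091)
n_5 = (-0.8342, +0.5515)
n_6 = (-0.9606, -0.2781)
  (0,1): δ = 147.89°  ·
  (0,2): δ = 101.21°  ·
  (0,3): δ = 47.53°  ·
  (0,4): δ = 18.18°  ✓
  (0,5): δ = 99.34°  ·
  (0,6): δ = 148.95°  ·
  (1,2): δ = 133.33°  ·
  (1,3): δ = 79.65°  ·
  (1,4): δ = 13.93°  ✓
  (1,5): δ = 67.22°  ·
  (1,6): δ = 116.84°  ·
  (2,3): δ = 126.32°  ·
  (2,4): δ = 60.60°  ·
  (2,5): δ = 20.55°  ✓
  (2,6): δ = 70.16°  ·
  (3,4): δ = 114.28°  ·
  (3,5): δ = 33.13°  ✓
  (3,6): δ = 16.48°  ✓
  (4,5): δ = 98.84°  ·
  (4,6): δ = 49.23°  ·
  (5,6): δ = 130.39°  ·
antipodal pairs: 5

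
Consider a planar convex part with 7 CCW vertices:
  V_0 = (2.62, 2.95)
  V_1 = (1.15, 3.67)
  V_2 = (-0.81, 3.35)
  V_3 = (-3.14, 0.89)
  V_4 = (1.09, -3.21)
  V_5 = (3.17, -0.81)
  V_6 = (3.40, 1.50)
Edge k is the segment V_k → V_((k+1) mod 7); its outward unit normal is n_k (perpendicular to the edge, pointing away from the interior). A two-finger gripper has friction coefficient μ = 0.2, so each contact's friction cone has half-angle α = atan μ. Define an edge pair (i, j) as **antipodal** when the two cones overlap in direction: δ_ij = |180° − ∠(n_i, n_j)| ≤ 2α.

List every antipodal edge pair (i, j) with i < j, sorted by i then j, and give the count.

count = 3; pairs: (0,3), (2,4), (3,6)

α = atan 0.2 = 11.31°;  2α = 22.62°
n_0 = (+0.4399, +0.8981)
n_1 = (-0.1611, +0.9869)
n_2 = (-0.7260, +0.6877)
n_3 = (-0.6960, -0.7181)
n_4 = (+0.7557, -0.6549)
n_5 = (+0.9951, -0.0991)
n_6 = (+0.8807, +0.4737)
  (0,1): δ = 144.63°  ·
  (0,2): δ = 107.35°  ·
  (0,3): δ = 18.01°  ✓
  (0,4): δ = 75.18°  ·
  (0,5): δ = 110.41°  ·
  (0,6): δ = 144.37°  ·
  (1,2): δ = 142.72°  ·
  (1,3): δ = 53.38°  ·
  (1,4): δ = 39.81°  ·
  (1,5): δ = 75.04°  ·
  (1,6): δ = 109.00°  ·
  (2,3): δ = 90.66°  ·
  (2,4): δ = 2.53°  ✓
  (2,5): δ = 37.76°  ·
  (2,6): δ = 71.72°  ·
  (3,4): δ = 86.81°  ·
  (3,5): δ = 51.58°  ·
  (3,6): δ = 17.62°  ✓
  (4,5): δ = 144.77°  ·
  (4,6): δ = 110.81°  ·
  (5,6): δ = 146.04°  ·
antipodal pairs: 3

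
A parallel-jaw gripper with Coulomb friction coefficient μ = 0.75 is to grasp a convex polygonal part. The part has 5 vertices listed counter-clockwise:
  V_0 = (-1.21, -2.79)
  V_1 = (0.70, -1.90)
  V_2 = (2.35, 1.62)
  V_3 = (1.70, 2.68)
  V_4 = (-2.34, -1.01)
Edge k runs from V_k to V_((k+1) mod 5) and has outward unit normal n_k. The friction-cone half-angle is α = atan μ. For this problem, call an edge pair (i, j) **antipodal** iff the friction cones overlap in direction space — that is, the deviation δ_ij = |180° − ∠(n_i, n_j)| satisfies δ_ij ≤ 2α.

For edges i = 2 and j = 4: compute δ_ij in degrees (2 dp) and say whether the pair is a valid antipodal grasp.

δ = 0.89°, valid

α = atan 0.75 = 36.87°;  2α = 73.74°
edge 2: e_2 = (-0.65, +1.06);  n_2 = (+0.8525, +0.5228)
edge 4: e_4 = (+1.13, -1.78);  n_4 = (-0.8442, -0.5360)
∠(n_2, n_4) = 179.11°
δ = |180° − 179.11°| = 0.89°
0.89° ≤ 2α = 73.74°  →  valid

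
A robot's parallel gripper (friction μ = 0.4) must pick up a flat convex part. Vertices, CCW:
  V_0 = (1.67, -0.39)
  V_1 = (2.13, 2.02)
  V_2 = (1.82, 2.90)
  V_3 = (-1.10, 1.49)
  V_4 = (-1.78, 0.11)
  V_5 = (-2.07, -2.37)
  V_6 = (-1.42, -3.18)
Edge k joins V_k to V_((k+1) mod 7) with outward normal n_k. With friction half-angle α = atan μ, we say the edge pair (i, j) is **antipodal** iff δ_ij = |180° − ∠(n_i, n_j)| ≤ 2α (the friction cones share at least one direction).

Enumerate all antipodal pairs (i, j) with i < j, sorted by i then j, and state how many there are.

α = atan 0.4 = 21.80°;  2α = 43.60°
n_0 = (+0.9823, -0.1875)
n_1 = (+0.9432, +0.3323)
n_2 = (-0.4348, +0.9005)
n_3 = (-0.8970, +0.4420)
n_4 = (-0.9932, +0.1161)
n_5 = (-0.7799, -0.6259)
n_6 = (+0.6702, -0.7422)
  (0,1): δ = 149.79°  ·
  (0,2): δ = 53.42°  ·
  (0,3): δ = 15.43°  ✓
  (0,4): δ = 4.14°  ✓
  (0,5): δ = 49.55°  ·
  (0,6): δ = 142.89°  ·
  (1,2): δ = 83.63°  ·
  (1,3): δ = 45.64°  ·
  (1,4): δ = 26.08°  ✓
  (1,5): δ = 19.34°  ✓
  (1,6): δ = 112.67°  ·
  (2,3): δ = 142.01°  ·
  (2,4): δ = 122.44°  ·
  (2,5): δ = 77.03°  ·
  (2,6): δ = 16.30°  ✓
  (3,4): δ = 160.44°  ·
  (3,5): δ = 115.02°  ·
  (3,6): δ = 21.69°  ✓
  (4,5): δ = 134.58°  ·
  (4,6): δ = 41.25°  ✓
  (5,6): δ = 86.67°  ·
antipodal pairs: 7

count = 7; pairs: (0,3), (0,4), (1,4), (1,5), (2,6), (3,6), (4,6)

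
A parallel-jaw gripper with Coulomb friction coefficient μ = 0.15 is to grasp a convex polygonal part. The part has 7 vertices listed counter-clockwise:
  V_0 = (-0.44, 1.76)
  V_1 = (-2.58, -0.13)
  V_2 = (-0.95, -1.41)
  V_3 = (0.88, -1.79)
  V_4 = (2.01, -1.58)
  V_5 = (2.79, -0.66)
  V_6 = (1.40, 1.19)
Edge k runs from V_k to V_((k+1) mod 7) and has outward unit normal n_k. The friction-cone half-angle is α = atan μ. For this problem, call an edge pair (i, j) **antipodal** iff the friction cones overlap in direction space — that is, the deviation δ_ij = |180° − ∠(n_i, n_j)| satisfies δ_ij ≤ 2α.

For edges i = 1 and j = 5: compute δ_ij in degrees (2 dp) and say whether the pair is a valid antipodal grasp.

δ = 14.94°, valid

α = atan 0.15 = 8.53°;  2α = 17.06°
edge 1: e_1 = (+1.63, -1.28);  n_1 = (-0.6176, -0.7865)
edge 5: e_5 = (-1.39, +1.85);  n_5 = (+0.7995, +0.6007)
∠(n_1, n_5) = 165.06°
δ = |180° − 165.06°| = 14.94°
14.94° ≤ 2α = 17.06°  →  valid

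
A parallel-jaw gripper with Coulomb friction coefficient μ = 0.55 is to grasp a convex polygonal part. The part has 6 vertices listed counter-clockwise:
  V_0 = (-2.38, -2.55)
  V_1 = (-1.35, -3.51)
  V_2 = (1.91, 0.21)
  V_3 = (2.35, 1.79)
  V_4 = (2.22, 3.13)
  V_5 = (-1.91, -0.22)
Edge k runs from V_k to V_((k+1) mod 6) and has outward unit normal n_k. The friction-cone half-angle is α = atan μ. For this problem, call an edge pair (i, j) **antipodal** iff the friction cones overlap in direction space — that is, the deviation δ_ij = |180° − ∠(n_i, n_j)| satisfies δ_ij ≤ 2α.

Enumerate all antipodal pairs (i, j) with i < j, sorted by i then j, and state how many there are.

count = 7; pairs: (0,3), (1,4), (1,5), (2,4), (2,5), (3,4), (3,5)

α = atan 0.55 = 28.81°;  2α = 57.62°
n_0 = (-0.6818, -0.7315)
n_1 = (+0.7521, -0.6591)
n_2 = (+0.9633, -0.2683)
n_3 = (+0.9953, +0.0966)
n_4 = (-0.6300, +0.7766)
n_5 = (-0.9803, +0.1977)
  (0,1): δ = 88.24°  ·
  (0,2): δ = 62.58°  ·
  (0,3): δ = 41.47°  ✓
  (0,4): δ = 82.03°  ·
  (0,5): δ = 121.58°  ·
  (1,2): δ = 154.33°  ·
  (1,3): δ = 133.23°  ·
  (1,4): δ = 9.72°  ✓
  (1,5): δ = 29.83°  ✓
  (2,3): δ = 158.90°  ·
  (2,4): δ = 35.39°  ✓
  (2,5): δ = 4.16°  ✓
  (3,4): δ = 56.49°  ✓
  (3,5): δ = 16.95°  ✓
  (4,5): δ = 140.45°  ·
antipodal pairs: 7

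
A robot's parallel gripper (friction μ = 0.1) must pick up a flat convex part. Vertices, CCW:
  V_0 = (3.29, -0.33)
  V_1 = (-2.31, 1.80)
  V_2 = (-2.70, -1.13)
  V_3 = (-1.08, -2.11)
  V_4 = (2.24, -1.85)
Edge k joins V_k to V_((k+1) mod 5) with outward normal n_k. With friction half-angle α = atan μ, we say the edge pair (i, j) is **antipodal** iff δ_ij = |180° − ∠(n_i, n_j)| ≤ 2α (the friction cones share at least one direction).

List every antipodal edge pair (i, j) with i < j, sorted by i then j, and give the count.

α = atan 0.1 = 5.71°;  2α = 11.42°
n_0 = (+0.3555, +0.9347)
n_1 = (-0.9913, +0.1319)
n_2 = (-0.5176, -0.8556)
n_3 = (+0.0781, -0.9969)
n_4 = (+0.8228, -0.5684)
  (0,1): δ = 76.76°  ·
  (0,2): δ = 10.35°  ✓
  (0,3): δ = 25.30°  ·
  (0,4): δ = 76.19°  ·
  (1,2): δ = 113.59°  ·
  (1,3): δ = 77.94°  ·
  (1,4): δ = 27.05°  ·
  (2,3): δ = 144.35°  ·
  (2,4): δ = 93.46°  ·
  (3,4): δ = 129.11°  ·
antipodal pairs: 1

count = 1; pairs: (0,2)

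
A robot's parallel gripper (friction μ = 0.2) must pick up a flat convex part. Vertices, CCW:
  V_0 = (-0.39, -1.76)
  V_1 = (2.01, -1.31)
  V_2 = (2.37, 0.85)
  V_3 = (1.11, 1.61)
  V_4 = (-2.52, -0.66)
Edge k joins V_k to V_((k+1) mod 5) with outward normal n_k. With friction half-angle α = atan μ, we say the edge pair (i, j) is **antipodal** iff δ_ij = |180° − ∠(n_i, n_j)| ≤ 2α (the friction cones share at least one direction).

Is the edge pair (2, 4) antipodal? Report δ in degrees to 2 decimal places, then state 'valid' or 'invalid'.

δ = 3.78°, valid

α = atan 0.2 = 11.31°;  2α = 22.62°
edge 2: e_2 = (-1.26, +0.76);  n_2 = (+0.5165, +0.8563)
edge 4: e_4 = (+2.13, -1.10);  n_4 = (-0.4589, -0.8885)
∠(n_2, n_4) = 176.22°
δ = |180° − 176.22°| = 3.78°
3.78° ≤ 2α = 22.62°  →  valid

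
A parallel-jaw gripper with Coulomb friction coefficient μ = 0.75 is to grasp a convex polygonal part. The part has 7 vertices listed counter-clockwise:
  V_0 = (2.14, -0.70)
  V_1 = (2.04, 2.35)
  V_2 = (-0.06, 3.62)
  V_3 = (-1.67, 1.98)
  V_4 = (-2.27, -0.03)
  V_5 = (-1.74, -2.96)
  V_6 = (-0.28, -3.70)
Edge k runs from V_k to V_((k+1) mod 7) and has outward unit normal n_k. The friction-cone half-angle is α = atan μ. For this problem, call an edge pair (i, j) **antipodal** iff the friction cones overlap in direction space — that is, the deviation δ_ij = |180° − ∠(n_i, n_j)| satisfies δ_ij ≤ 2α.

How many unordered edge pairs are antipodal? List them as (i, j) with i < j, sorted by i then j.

α = atan 0.75 = 36.87°;  2α = 73.74°
n_0 = (+0.9995, +0.0328)
n_1 = (+0.5175, +0.8557)
n_2 = (-0.7136, +0.7005)
n_3 = (-0.9582, +0.2860)
n_4 = (-0.9840, -0.1780)
n_5 = (-0.4521, -0.8920)
n_6 = (+0.7783, -0.6279)
  (0,1): δ = 123.04°  ·
  (0,2): δ = 46.35°  ✓
  (0,3): δ = 18.50°  ✓
  (0,4): δ = 8.38°  ✓
  (0,5): δ = 61.24°  ✓
  (0,6): δ = 139.23°  ·
  (1,2): δ = 103.31°  ·
  (1,3): δ = 75.46°  ·
  (1,4): δ = 48.58°  ✓
  (1,5): δ = 4.29°  ✓
  (1,6): δ = 82.27°  ·
  (2,3): δ = 152.15°  ·
  (2,4): δ = 125.28°  ·
  (2,5): δ = 72.41°  ✓
  (2,6): δ = 5.58°  ✓
  (3,4): δ = 153.13°  ·
  (3,5): δ = 100.26°  ·
  (3,6): δ = 22.27°  ✓
  (4,5): δ = 127.13°  ·
  (4,6): δ = 49.15°  ✓
  (5,6): δ = 102.01°  ·
antipodal pairs: 10

count = 10; pairs: (0,2), (0,3), (0,4), (0,5), (1,4), (1,5), (2,5), (2,6), (3,6), (4,6)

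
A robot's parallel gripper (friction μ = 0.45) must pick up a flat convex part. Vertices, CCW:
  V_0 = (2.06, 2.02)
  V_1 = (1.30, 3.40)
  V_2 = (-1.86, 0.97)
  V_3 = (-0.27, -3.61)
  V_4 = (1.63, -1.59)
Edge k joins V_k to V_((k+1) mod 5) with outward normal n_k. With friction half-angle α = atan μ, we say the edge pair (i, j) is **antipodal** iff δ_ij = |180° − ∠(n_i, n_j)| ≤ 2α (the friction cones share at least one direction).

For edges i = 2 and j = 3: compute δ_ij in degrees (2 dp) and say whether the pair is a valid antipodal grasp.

α = atan 0.45 = 24.23°;  2α = 48.46°
edge 2: e_2 = (+1.59, -4.58);  n_2 = (-0.9447, -0.3280)
edge 3: e_3 = (+1.90, +2.02);  n_3 = (+0.7284, -0.6851)
∠(n_2, n_3) = 117.61°
δ = |180° − 117.61°| = 62.39°
62.39° > 2α = 48.46°  →  invalid

δ = 62.39°, invalid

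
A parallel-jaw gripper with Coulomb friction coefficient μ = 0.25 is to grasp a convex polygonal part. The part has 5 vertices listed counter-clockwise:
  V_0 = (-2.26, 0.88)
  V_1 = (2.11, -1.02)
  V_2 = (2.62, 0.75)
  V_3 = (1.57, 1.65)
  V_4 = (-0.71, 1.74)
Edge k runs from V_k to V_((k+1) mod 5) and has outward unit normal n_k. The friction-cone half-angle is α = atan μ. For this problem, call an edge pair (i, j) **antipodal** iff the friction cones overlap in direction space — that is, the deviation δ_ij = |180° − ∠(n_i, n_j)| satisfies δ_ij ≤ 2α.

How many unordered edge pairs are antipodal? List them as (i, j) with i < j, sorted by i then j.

count = 2; pairs: (0,2), (0,3)

α = atan 0.25 = 14.04°;  2α = 28.07°
n_0 = (-0.3987, -0.9171)
n_1 = (+0.9609, -0.2769)
n_2 = (+0.6508, +0.7593)
n_3 = (+0.0394, +0.9992)
n_4 = (-0.4852, +0.8744)
  (0,1): δ = 82.58°  ·
  (0,2): δ = 17.10°  ✓
  (0,3): δ = 21.24°  ✓
  (0,4): δ = 52.52°  ·
  (1,2): δ = 114.53°  ·
  (1,3): δ = 76.19°  ·
  (1,4): δ = 44.90°  ·
  (2,3): δ = 141.66°  ·
  (2,4): δ = 110.38°  ·
  (3,4): δ = 148.72°  ·
antipodal pairs: 2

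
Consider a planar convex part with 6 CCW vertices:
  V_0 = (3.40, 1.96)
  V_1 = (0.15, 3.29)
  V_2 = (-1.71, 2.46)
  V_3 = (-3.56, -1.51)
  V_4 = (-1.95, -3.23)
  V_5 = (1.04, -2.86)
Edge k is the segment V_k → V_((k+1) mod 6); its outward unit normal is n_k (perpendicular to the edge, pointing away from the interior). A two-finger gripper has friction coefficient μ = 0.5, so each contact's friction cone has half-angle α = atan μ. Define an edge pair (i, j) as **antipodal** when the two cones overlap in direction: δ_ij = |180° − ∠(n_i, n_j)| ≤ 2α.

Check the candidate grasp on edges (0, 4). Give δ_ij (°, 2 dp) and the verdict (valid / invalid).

α = atan 0.5 = 26.57°;  2α = 53.13°
edge 0: e_0 = (-3.25, +1.33);  n_0 = (+0.3787, +0.9255)
edge 4: e_4 = (+2.99, +0.37);  n_4 = (+0.1228, -0.9924)
∠(n_0, n_4) = 150.69°
δ = |180° − 150.69°| = 29.31°
29.31° ≤ 2α = 53.13°  →  valid

δ = 29.31°, valid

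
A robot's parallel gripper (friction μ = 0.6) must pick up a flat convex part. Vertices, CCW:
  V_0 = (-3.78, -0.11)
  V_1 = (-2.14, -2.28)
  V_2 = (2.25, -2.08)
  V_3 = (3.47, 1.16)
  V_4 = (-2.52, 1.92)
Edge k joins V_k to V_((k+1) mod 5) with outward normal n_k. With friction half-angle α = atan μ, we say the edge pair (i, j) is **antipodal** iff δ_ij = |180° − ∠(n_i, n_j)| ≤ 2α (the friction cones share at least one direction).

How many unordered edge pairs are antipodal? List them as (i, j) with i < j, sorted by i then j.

α = atan 0.6 = 30.96°;  2α = 61.93°
n_0 = (-0.7978, -0.6029)
n_1 = (+0.0455, -0.9990)
n_2 = (+0.9359, -0.3524)
n_3 = (+0.1259, +0.9920)
n_4 = (-0.8496, +0.5274)
  (0,1): δ = 124.47°  ·
  (0,2): δ = 57.71°  ✓
  (0,3): δ = 45.69°  ✓
  (0,4): δ = 111.09°  ·
  (1,2): δ = 113.24°  ·
  (1,3): δ = 9.84°  ✓
  (1,4): δ = 55.56°  ✓
  (2,3): δ = 76.60°  ·
  (2,4): δ = 11.19°  ✓
  (3,4): δ = 114.60°  ·
antipodal pairs: 5

count = 5; pairs: (0,2), (0,3), (1,3), (1,4), (2,4)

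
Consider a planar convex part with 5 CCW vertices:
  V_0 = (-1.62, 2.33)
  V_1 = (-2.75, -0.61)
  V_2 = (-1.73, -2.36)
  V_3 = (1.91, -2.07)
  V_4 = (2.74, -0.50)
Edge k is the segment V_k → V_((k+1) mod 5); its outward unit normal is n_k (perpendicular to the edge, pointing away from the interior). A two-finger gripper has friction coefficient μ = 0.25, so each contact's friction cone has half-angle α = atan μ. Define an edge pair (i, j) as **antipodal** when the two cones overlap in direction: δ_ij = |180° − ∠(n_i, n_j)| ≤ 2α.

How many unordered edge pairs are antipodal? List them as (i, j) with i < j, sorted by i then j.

count = 2; pairs: (0,3), (1,4)

α = atan 0.25 = 14.04°;  2α = 28.07°
n_0 = (-0.9334, +0.3588)
n_1 = (-0.8640, -0.5036)
n_2 = (+0.0794, -0.9968)
n_3 = (+0.8841, -0.4674)
n_4 = (+0.5444, +0.8388)
  (0,1): δ = 128.74°  ·
  (0,2): δ = 64.42°  ·
  (0,3): δ = 6.84°  ✓
  (0,4): δ = 78.04°  ·
  (1,2): δ = 115.68°  ·
  (1,3): δ = 58.10°  ·
  (1,4): δ = 26.78°  ✓
  (2,3): δ = 122.42°  ·
  (2,4): δ = 37.54°  ·
  (3,4): δ = 95.12°  ·
antipodal pairs: 2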